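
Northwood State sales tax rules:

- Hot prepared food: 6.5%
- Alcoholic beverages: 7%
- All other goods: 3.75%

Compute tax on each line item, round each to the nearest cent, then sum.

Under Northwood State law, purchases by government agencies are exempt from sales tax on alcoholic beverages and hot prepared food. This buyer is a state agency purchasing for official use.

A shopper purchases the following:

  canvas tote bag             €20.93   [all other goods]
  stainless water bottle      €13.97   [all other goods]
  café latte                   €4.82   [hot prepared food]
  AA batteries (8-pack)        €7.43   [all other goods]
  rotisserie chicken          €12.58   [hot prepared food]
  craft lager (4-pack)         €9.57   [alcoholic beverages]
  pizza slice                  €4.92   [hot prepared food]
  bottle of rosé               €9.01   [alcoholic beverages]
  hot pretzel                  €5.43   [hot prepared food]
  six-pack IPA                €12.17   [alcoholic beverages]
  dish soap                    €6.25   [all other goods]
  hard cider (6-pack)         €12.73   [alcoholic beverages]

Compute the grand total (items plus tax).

Canvas tote bag €20.93: all other goods → 3.75% → €0.78
Stainless water bottle €13.97: all other goods → 3.75% → €0.52
Café latte €4.82: hot prepared food, buyer-exempt → 0% → €0.00
AA batteries (8-pack) €7.43: all other goods → 3.75% → €0.28
Rotisserie chicken €12.58: hot prepared food, buyer-exempt → 0% → €0.00
Craft lager (4-pack) €9.57: alcoholic beverages, buyer-exempt → 0% → €0.00
Pizza slice €4.92: hot prepared food, buyer-exempt → 0% → €0.00
Bottle of rosé €9.01: alcoholic beverages, buyer-exempt → 0% → €0.00
Hot pretzel €5.43: hot prepared food, buyer-exempt → 0% → €0.00
Six-pack IPA €12.17: alcoholic beverages, buyer-exempt → 0% → €0.00
Dish soap €6.25: all other goods → 3.75% → €0.23
Hard cider (6-pack) €12.73: alcoholic beverages, buyer-exempt → 0% → €0.00
Subtotal = €119.81; tax = €1.81; total due = €121.62

€121.62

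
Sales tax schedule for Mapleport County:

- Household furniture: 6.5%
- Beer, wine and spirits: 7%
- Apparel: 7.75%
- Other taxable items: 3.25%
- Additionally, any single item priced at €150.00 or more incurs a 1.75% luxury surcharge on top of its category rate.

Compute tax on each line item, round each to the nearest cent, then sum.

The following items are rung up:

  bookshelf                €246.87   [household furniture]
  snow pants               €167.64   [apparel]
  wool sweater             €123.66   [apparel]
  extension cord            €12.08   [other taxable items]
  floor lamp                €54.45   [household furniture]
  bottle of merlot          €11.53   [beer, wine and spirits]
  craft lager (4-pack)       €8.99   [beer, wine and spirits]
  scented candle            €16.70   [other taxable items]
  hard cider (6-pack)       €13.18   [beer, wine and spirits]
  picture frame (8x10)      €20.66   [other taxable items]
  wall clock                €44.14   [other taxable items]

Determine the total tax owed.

Bookshelf €246.87: household furniture → 6.5% + 1.75% surcharge = 8.25% → €20.37
Snow pants €167.64: apparel → 7.75% + 1.75% surcharge = 9.5% → €15.93
Wool sweater €123.66: apparel → 7.75% → €9.58
Extension cord €12.08: other taxable items → 3.25% → €0.39
Floor lamp €54.45: household furniture → 6.5% → €3.54
Bottle of merlot €11.53: beer, wine and spirits → 7% → €0.81
Craft lager (4-pack) €8.99: beer, wine and spirits → 7% → €0.63
Scented candle €16.70: other taxable items → 3.25% → €0.54
Hard cider (6-pack) €13.18: beer, wine and spirits → 7% → €0.92
Picture frame (8x10) €20.66: other taxable items → 3.25% → €0.67
Wall clock €44.14: other taxable items → 3.25% → €1.43
Total tax = €20.37 + €15.93 + €9.58 + €0.39 + €3.54 + €0.81 + €0.63 + €0.54 + €0.92 + €0.67 + €1.43 = €54.81

€54.81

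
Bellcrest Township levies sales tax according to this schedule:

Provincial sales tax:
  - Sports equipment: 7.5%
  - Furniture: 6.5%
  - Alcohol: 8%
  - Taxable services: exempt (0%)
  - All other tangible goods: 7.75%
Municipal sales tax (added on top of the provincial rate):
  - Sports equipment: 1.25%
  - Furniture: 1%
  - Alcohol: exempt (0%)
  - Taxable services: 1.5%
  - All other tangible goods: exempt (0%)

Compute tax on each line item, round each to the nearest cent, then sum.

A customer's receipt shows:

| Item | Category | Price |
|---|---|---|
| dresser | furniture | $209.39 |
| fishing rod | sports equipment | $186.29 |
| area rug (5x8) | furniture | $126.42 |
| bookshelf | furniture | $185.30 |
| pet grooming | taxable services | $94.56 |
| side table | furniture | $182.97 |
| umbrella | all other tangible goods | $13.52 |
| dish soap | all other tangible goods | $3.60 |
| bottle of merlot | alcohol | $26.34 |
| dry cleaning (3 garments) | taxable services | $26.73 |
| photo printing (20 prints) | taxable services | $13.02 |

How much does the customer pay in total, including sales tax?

$1142.70

Dresser $209.39: furniture → 6.5% + 1% municipal = 7.5% → $15.70
Fishing rod $186.29: sports equipment → 7.5% + 1.25% municipal = 8.75% → $16.30
Area rug (5x8) $126.42: furniture → 6.5% + 1% municipal = 7.5% → $9.48
Bookshelf $185.30: furniture → 6.5% + 1% municipal = 7.5% → $13.90
Pet grooming $94.56: taxable services → 0% + 1.5% municipal = 1.5% → $1.42
Side table $182.97: furniture → 6.5% + 1% municipal = 7.5% → $13.72
Umbrella $13.52: all other tangible goods → 7.75% + 0% municipal = 7.75% → $1.05
Dish soap $3.60: all other tangible goods → 7.75% + 0% municipal = 7.75% → $0.28
Bottle of merlot $26.34: alcohol → 8% + 0% municipal = 8% → $2.11
Dry cleaning (3 garments) $26.73: taxable services → 0% + 1.5% municipal = 1.5% → $0.40
Photo printing (20 prints) $13.02: taxable services → 0% + 1.5% municipal = 1.5% → $0.20
Subtotal = $1068.14; tax = $74.56; total due = $1142.70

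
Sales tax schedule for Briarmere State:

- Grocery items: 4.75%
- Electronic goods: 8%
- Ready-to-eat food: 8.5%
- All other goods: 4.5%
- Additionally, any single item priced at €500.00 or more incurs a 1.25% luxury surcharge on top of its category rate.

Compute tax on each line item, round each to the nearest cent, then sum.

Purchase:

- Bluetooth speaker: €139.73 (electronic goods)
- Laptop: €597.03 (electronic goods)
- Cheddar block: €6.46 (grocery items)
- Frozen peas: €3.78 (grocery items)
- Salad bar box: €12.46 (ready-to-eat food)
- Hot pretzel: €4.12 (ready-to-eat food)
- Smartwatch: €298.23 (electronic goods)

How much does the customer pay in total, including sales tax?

€1153.98

Bluetooth speaker €139.73: electronic goods → 8% → €11.18
Laptop €597.03: electronic goods → 8% + 1.25% surcharge = 9.25% → €55.23
Cheddar block €6.46: grocery items → 4.75% → €0.31
Frozen peas €3.78: grocery items → 4.75% → €0.18
Salad bar box €12.46: ready-to-eat food → 8.5% → €1.06
Hot pretzel €4.12: ready-to-eat food → 8.5% → €0.35
Smartwatch €298.23: electronic goods → 8% → €23.86
Subtotal = €1061.81; tax = €92.17; total due = €1153.98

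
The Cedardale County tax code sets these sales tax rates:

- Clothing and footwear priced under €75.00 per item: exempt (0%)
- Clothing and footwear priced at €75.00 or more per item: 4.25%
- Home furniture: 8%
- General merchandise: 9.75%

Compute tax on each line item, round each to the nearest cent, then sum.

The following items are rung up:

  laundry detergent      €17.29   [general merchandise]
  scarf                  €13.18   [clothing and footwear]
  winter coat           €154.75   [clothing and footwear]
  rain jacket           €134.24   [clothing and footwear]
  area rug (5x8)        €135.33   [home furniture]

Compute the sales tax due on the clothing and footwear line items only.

Scarf €13.18: clothing and footwear, under €75.00 → 0% → €0.00
Winter coat €154.75: clothing and footwear, €75.00 or more → 4.25% → €6.58
Rain jacket €134.24: clothing and footwear, €75.00 or more → 4.25% → €5.71
Tax on clothing and footwear = €0.00 + €6.58 + €5.71 = €12.29

€12.29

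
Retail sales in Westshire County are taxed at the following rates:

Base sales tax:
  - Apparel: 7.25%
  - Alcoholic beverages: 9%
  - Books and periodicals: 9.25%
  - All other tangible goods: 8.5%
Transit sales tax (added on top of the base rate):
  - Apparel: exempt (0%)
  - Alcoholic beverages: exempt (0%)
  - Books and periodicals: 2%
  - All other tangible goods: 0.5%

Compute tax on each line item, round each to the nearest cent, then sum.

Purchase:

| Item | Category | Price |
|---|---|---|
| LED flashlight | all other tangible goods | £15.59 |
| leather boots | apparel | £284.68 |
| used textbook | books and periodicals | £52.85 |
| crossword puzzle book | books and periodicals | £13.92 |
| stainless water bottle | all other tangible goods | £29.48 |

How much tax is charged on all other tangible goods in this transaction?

£4.05

LED flashlight £15.59: all other tangible goods → 8.5% + 0.5% transit = 9% → £1.40
Stainless water bottle £29.48: all other tangible goods → 8.5% + 0.5% transit = 9% → £2.65
Tax on all other tangible goods = £1.40 + £2.65 = £4.05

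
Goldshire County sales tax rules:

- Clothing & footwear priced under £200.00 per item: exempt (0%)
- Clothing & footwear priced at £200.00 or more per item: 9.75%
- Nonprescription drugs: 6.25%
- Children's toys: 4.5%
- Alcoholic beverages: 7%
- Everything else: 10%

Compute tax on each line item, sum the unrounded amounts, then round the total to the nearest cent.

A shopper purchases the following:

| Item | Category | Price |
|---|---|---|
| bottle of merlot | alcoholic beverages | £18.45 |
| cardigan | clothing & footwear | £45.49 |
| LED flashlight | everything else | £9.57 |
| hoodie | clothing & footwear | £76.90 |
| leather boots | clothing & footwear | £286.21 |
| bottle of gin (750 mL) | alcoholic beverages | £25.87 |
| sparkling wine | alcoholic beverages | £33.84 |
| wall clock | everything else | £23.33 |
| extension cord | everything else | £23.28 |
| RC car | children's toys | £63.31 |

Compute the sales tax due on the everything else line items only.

LED flashlight £9.57: everything else → 10% → £0.957
Wall clock £23.33: everything else → 10% → £2.333
Extension cord £23.28: everything else → 10% → £2.328
Tax on everything else: unrounded sum = £5.618 → £5.62

£5.62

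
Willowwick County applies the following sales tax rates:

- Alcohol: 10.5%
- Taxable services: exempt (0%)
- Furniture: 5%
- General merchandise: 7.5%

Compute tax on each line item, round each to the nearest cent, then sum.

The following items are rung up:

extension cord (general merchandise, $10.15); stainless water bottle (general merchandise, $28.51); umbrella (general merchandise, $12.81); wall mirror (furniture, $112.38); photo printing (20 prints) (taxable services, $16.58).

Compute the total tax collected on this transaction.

$9.48

Extension cord $10.15: general merchandise → 7.5% → $0.76
Stainless water bottle $28.51: general merchandise → 7.5% → $2.14
Umbrella $12.81: general merchandise → 7.5% → $0.96
Wall mirror $112.38: furniture → 5% → $5.62
Photo printing (20 prints) $16.58: taxable services → 0% → $0.00
Total tax = $0.76 + $2.14 + $0.96 + $5.62 = $9.48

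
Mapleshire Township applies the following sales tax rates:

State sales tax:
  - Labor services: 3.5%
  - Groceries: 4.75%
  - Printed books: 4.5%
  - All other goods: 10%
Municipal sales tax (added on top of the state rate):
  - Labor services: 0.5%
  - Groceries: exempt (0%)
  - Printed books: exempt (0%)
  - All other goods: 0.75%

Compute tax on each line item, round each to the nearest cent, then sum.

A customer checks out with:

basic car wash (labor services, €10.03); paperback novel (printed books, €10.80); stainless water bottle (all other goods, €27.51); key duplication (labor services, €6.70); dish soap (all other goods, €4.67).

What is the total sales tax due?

Basic car wash €10.03: labor services → 3.5% + 0.5% municipal = 4% → €0.40
Paperback novel €10.80: printed books → 4.5% + 0% municipal = 4.5% → €0.49
Stainless water bottle €27.51: all other goods → 10% + 0.75% municipal = 10.75% → €2.96
Key duplication €6.70: labor services → 3.5% + 0.5% municipal = 4% → €0.27
Dish soap €4.67: all other goods → 10% + 0.75% municipal = 10.75% → €0.50
Total tax = €0.40 + €0.49 + €2.96 + €0.27 + €0.50 = €4.62

€4.62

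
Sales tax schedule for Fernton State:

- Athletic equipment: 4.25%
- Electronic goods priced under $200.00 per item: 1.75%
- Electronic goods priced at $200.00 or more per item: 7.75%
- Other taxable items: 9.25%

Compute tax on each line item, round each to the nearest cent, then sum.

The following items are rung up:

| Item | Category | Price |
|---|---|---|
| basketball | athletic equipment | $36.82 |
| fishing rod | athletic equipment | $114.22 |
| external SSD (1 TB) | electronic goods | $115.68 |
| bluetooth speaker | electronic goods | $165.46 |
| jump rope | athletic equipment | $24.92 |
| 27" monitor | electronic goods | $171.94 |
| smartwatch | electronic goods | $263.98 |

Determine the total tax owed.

Basketball $36.82: athletic equipment → 4.25% → $1.56
Fishing rod $114.22: athletic equipment → 4.25% → $4.85
External SSD (1 TB) $115.68: electronic goods, under $200.00 → 1.75% → $2.02
Bluetooth speaker $165.46: electronic goods, under $200.00 → 1.75% → $2.90
Jump rope $24.92: athletic equipment → 4.25% → $1.06
27" monitor $171.94: electronic goods, under $200.00 → 1.75% → $3.01
Smartwatch $263.98: electronic goods, $200.00 or more → 7.75% → $20.46
Total tax = $1.56 + $4.85 + $2.02 + $2.90 + $1.06 + $3.01 + $20.46 = $35.86

$35.86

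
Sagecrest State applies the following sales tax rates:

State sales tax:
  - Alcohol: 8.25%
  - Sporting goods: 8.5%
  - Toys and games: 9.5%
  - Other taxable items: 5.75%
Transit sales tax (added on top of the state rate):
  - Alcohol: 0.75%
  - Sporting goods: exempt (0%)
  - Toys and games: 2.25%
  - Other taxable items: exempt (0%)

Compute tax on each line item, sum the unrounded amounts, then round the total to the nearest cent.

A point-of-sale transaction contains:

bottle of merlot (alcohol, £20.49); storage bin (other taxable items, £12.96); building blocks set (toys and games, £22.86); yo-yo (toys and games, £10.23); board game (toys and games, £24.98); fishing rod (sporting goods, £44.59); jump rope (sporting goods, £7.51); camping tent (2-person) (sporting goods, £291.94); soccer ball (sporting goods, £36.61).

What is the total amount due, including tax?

Bottle of merlot £20.49: alcohol → 8.25% + 0.75% transit = 9% → £1.8441
Storage bin £12.96: other taxable items → 5.75% + 0% transit = 5.75% → £0.7452
Building blocks set £22.86: toys and games → 9.5% + 2.25% transit = 11.75% → £2.68605
Yo-yo £10.23: toys and games → 9.5% + 2.25% transit = 11.75% → £1.202025
Board game £24.98: toys and games → 9.5% + 2.25% transit = 11.75% → £2.93515
Fishing rod £44.59: sporting goods → 8.5% + 0% transit = 8.5% → £3.79015
Jump rope £7.51: sporting goods → 8.5% + 0% transit = 8.5% → £0.63835
Camping tent (2-person) £291.94: sporting goods → 8.5% + 0% transit = 8.5% → £24.8149
Soccer ball £36.61: sporting goods → 8.5% + 0% transit = 8.5% → £3.11185
Subtotal = £472.17; unrounded tax = £41.767775 → £41.77; total due = £513.94

£513.94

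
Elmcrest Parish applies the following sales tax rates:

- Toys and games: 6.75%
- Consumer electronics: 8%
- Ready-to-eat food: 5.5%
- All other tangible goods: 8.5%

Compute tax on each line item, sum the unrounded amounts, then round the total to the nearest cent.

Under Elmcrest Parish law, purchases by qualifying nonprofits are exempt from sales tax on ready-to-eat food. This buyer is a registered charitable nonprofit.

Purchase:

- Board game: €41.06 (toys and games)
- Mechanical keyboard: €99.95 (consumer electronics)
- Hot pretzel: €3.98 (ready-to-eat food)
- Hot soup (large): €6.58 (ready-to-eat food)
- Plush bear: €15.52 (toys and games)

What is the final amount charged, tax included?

€178.91

Board game €41.06: toys and games → 6.75% → €2.77155
Mechanical keyboard €99.95: consumer electronics → 8% → €7.996
Hot pretzel €3.98: ready-to-eat food, buyer-exempt → 0% → €0.00
Hot soup (large) €6.58: ready-to-eat food, buyer-exempt → 0% → €0.00
Plush bear €15.52: toys and games → 6.75% → €1.0476
Subtotal = €167.09; unrounded tax = €11.81515 → €11.82; total due = €178.91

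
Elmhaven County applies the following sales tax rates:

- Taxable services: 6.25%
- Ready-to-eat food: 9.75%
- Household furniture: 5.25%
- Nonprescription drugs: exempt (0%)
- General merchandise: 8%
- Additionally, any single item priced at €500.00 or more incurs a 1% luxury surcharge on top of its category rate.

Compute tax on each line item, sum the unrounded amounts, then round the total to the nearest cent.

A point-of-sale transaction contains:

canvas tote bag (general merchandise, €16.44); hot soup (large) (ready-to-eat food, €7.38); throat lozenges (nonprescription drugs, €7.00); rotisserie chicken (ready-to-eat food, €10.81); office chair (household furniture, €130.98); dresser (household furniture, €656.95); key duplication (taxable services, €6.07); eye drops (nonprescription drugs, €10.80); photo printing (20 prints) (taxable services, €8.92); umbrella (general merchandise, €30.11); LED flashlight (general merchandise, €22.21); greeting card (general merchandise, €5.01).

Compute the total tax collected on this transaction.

Canvas tote bag €16.44: general merchandise → 8% → €1.3152
Hot soup (large) €7.38: ready-to-eat food → 9.75% → €0.71955
Throat lozenges €7.00: nonprescription drugs → 0% → €0.00
Rotisserie chicken €10.81: ready-to-eat food → 9.75% → €1.053975
Office chair €130.98: household furniture → 5.25% → €6.87645
Dresser €656.95: household furniture → 5.25% + 1% surcharge = 6.25% → €41.059375
Key duplication €6.07: taxable services → 6.25% → €0.379375
Eye drops €10.80: nonprescription drugs → 0% → €0.00
Photo printing (20 prints) €8.92: taxable services → 6.25% → €0.5575
Umbrella €30.11: general merchandise → 8% → €2.4088
LED flashlight €22.21: general merchandise → 8% → €1.7768
Greeting card €5.01: general merchandise → 8% → €0.4008
Unrounded tax sum = €56.547825 → €56.55

€56.55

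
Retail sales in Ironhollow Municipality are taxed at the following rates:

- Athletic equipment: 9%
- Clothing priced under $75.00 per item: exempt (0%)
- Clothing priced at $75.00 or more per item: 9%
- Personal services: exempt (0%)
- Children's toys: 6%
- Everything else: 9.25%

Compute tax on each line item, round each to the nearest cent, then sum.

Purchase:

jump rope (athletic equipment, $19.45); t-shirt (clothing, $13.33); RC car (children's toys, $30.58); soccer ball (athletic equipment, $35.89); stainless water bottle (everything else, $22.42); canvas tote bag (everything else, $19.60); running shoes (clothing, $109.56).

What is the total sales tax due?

$20.55

Jump rope $19.45: athletic equipment → 9% → $1.75
T-shirt $13.33: clothing, under $75.00 → 0% → $0.00
RC car $30.58: children's toys → 6% → $1.83
Soccer ball $35.89: athletic equipment → 9% → $3.23
Stainless water bottle $22.42: everything else → 9.25% → $2.07
Canvas tote bag $19.60: everything else → 9.25% → $1.81
Running shoes $109.56: clothing, $75.00 or more → 9% → $9.86
Total tax = $1.75 + $1.83 + $3.23 + $2.07 + $1.81 + $9.86 = $20.55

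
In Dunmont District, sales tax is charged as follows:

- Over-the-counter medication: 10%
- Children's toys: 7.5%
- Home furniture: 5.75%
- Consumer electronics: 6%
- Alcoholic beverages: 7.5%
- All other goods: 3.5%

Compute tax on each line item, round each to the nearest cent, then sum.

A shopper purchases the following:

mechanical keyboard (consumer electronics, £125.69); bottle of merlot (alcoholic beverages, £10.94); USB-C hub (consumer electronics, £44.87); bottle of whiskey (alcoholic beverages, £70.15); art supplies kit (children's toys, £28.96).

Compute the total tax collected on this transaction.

Mechanical keyboard £125.69: consumer electronics → 6% → £7.54
Bottle of merlot £10.94: alcoholic beverages → 7.5% → £0.82
USB-C hub £44.87: consumer electronics → 6% → £2.69
Bottle of whiskey £70.15: alcoholic beverages → 7.5% → £5.26
Art supplies kit £28.96: children's toys → 7.5% → £2.17
Total tax = £7.54 + £0.82 + £2.69 + £5.26 + £2.17 = £18.48

£18.48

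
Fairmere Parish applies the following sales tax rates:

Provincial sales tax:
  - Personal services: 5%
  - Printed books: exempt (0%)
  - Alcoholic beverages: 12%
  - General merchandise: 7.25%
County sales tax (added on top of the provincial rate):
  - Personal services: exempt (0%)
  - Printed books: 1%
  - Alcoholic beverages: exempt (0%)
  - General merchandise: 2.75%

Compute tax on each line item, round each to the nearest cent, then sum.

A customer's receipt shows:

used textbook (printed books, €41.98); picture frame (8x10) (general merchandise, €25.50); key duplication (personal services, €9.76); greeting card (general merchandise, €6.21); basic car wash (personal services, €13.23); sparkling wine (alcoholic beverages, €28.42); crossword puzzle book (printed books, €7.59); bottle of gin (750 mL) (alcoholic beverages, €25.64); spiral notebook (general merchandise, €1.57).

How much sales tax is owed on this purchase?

€11.47

Used textbook €41.98: printed books → 0% + 1% county = 1% → €0.42
Picture frame (8x10) €25.50: general merchandise → 7.25% + 2.75% county = 10% → €2.55
Key duplication €9.76: personal services → 5% + 0% county = 5% → €0.49
Greeting card €6.21: general merchandise → 7.25% + 2.75% county = 10% → €0.62
Basic car wash €13.23: personal services → 5% + 0% county = 5% → €0.66
Sparkling wine €28.42: alcoholic beverages → 12% + 0% county = 12% → €3.41
Crossword puzzle book €7.59: printed books → 0% + 1% county = 1% → €0.08
Bottle of gin (750 mL) €25.64: alcoholic beverages → 12% + 0% county = 12% → €3.08
Spiral notebook €1.57: general merchandise → 7.25% + 2.75% county = 10% → €0.16
Total tax = €0.42 + €2.55 + €0.49 + €0.62 + €0.66 + €3.41 + €0.08 + €3.08 + €0.16 = €11.47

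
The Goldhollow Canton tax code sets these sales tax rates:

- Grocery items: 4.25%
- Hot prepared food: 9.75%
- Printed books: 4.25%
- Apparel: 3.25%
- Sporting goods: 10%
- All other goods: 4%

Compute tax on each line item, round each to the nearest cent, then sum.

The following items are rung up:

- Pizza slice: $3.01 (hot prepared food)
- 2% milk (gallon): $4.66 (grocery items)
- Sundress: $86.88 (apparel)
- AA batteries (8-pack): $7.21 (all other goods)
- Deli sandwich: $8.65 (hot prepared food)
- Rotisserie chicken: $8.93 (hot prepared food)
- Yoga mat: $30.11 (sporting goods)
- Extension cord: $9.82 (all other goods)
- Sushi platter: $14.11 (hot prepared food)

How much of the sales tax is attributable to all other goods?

AA batteries (8-pack) $7.21: all other goods → 4% → $0.29
Extension cord $9.82: all other goods → 4% → $0.39
Tax on all other goods = $0.29 + $0.39 = $0.68

$0.68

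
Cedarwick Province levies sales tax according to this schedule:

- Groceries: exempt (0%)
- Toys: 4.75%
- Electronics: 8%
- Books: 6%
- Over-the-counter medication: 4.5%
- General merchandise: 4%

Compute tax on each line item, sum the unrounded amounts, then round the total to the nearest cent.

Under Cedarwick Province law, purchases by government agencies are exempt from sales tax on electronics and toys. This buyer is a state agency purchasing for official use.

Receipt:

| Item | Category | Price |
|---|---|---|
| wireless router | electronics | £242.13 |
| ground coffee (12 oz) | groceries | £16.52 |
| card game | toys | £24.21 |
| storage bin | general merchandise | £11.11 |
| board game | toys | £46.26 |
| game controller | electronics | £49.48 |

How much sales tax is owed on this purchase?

£0.44

Wireless router £242.13: electronics, buyer-exempt → 0% → £0.00
Ground coffee (12 oz) £16.52: groceries → 0% → £0.00
Card game £24.21: toys, buyer-exempt → 0% → £0.00
Storage bin £11.11: general merchandise → 4% → £0.4444
Board game £46.26: toys, buyer-exempt → 0% → £0.00
Game controller £49.48: electronics, buyer-exempt → 0% → £0.00
Unrounded tax sum = £0.4444 → £0.44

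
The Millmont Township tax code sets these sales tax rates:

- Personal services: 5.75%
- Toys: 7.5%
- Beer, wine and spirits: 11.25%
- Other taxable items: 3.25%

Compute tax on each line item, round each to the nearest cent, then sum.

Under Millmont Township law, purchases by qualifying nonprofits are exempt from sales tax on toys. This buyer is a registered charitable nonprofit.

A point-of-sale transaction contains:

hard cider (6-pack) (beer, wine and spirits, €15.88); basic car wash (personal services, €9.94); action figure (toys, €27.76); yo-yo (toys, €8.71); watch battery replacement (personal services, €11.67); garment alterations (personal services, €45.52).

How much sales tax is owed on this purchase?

€5.65

Hard cider (6-pack) €15.88: beer, wine and spirits → 11.25% → €1.79
Basic car wash €9.94: personal services → 5.75% → €0.57
Action figure €27.76: toys, buyer-exempt → 0% → €0.00
Yo-yo €8.71: toys, buyer-exempt → 0% → €0.00
Watch battery replacement €11.67: personal services → 5.75% → €0.67
Garment alterations €45.52: personal services → 5.75% → €2.62
Total tax = €1.79 + €0.57 + €0.67 + €2.62 = €5.65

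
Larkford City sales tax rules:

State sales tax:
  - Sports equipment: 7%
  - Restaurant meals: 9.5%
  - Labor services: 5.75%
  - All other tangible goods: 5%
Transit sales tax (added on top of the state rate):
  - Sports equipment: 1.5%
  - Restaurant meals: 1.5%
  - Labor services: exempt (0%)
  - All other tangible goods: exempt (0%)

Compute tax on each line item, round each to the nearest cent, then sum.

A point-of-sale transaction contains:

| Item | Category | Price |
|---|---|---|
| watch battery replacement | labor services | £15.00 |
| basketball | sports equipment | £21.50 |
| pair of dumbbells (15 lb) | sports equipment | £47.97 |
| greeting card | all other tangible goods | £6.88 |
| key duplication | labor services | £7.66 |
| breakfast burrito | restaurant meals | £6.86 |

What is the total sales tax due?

Watch battery replacement £15.00: labor services → 5.75% + 0% transit = 5.75% → £0.86
Basketball £21.50: sports equipment → 7% + 1.5% transit = 8.5% → £1.83
Pair of dumbbells (15 lb) £47.97: sports equipment → 7% + 1.5% transit = 8.5% → £4.08
Greeting card £6.88: all other tangible goods → 5% + 0% transit = 5% → £0.34
Key duplication £7.66: labor services → 5.75% + 0% transit = 5.75% → £0.44
Breakfast burrito £6.86: restaurant meals → 9.5% + 1.5% transit = 11% → £0.75
Total tax = £0.86 + £1.83 + £4.08 + £0.34 + £0.44 + £0.75 = £8.30

£8.30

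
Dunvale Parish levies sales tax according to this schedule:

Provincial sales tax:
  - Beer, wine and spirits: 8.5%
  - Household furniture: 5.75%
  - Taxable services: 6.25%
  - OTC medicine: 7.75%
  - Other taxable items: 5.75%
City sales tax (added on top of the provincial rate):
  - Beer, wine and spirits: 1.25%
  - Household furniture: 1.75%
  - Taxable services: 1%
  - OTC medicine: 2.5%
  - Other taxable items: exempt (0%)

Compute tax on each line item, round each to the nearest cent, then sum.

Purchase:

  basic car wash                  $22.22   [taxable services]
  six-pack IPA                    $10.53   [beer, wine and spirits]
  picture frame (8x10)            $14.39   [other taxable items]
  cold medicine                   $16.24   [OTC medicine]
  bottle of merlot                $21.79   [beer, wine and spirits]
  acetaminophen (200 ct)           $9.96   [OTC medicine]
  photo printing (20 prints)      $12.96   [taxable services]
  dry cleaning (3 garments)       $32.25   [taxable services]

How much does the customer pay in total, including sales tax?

$151.89

Basic car wash $22.22: taxable services → 6.25% + 1% city = 7.25% → $1.61
Six-pack IPA $10.53: beer, wine and spirits → 8.5% + 1.25% city = 9.75% → $1.03
Picture frame (8x10) $14.39: other taxable items → 5.75% + 0% city = 5.75% → $0.83
Cold medicine $16.24: OTC medicine → 7.75% + 2.5% city = 10.25% → $1.66
Bottle of merlot $21.79: beer, wine and spirits → 8.5% + 1.25% city = 9.75% → $2.12
Acetaminophen (200 ct) $9.96: OTC medicine → 7.75% + 2.5% city = 10.25% → $1.02
Photo printing (20 prints) $12.96: taxable services → 6.25% + 1% city = 7.25% → $0.94
Dry cleaning (3 garments) $32.25: taxable services → 6.25% + 1% city = 7.25% → $2.34
Subtotal = $140.34; tax = $11.55; total due = $151.89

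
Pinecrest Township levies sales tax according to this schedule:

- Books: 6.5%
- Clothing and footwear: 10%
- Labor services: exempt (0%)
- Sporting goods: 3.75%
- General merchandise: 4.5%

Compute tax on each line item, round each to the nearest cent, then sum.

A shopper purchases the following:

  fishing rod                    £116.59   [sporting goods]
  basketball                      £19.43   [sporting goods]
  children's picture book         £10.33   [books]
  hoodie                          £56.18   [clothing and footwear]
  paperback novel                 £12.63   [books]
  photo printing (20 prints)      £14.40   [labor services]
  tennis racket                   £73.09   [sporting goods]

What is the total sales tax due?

£14.95

Fishing rod £116.59: sporting goods → 3.75% → £4.37
Basketball £19.43: sporting goods → 3.75% → £0.73
Children's picture book £10.33: books → 6.5% → £0.67
Hoodie £56.18: clothing and footwear → 10% → £5.62
Paperback novel £12.63: books → 6.5% → £0.82
Photo printing (20 prints) £14.40: labor services → 0% → £0.00
Tennis racket £73.09: sporting goods → 3.75% → £2.74
Total tax = £4.37 + £0.73 + £0.67 + £5.62 + £0.82 + £2.74 = £14.95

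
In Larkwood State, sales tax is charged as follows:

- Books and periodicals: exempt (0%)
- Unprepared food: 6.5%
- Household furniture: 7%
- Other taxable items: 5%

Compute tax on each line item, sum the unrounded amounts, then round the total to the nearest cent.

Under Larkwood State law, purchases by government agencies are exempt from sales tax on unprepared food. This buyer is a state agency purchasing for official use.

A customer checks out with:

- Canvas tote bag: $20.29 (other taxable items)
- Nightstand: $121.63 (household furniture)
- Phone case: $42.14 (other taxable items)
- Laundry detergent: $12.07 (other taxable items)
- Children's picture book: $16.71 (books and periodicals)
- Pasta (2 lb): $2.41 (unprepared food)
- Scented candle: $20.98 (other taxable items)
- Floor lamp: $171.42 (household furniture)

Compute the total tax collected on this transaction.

$25.29

Canvas tote bag $20.29: other taxable items → 5% → $1.0145
Nightstand $121.63: household furniture → 7% → $8.5141
Phone case $42.14: other taxable items → 5% → $2.107
Laundry detergent $12.07: other taxable items → 5% → $0.6035
Children's picture book $16.71: books and periodicals → 0% → $0.00
Pasta (2 lb) $2.41: unprepared food, buyer-exempt → 0% → $0.00
Scented candle $20.98: other taxable items → 5% → $1.049
Floor lamp $171.42: household furniture → 7% → $11.9994
Unrounded tax sum = $25.2875 → $25.29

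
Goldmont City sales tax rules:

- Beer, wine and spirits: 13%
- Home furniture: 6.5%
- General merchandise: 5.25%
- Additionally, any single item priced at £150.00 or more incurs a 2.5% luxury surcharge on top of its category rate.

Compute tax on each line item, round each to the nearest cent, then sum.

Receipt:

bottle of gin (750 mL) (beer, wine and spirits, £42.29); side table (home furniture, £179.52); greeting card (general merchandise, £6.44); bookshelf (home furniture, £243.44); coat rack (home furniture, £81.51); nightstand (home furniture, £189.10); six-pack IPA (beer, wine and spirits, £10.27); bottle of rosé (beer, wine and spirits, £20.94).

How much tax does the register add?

£70.29

Bottle of gin (750 mL) £42.29: beer, wine and spirits → 13% → £5.50
Side table £179.52: home furniture → 6.5% + 2.5% surcharge = 9% → £16.16
Greeting card £6.44: general merchandise → 5.25% → £0.34
Bookshelf £243.44: home furniture → 6.5% + 2.5% surcharge = 9% → £21.91
Coat rack £81.51: home furniture → 6.5% → £5.30
Nightstand £189.10: home furniture → 6.5% + 2.5% surcharge = 9% → £17.02
Six-pack IPA £10.27: beer, wine and spirits → 13% → £1.34
Bottle of rosé £20.94: beer, wine and spirits → 13% → £2.72
Total tax = £5.50 + £16.16 + £0.34 + £21.91 + £5.30 + £17.02 + £1.34 + £2.72 = £70.29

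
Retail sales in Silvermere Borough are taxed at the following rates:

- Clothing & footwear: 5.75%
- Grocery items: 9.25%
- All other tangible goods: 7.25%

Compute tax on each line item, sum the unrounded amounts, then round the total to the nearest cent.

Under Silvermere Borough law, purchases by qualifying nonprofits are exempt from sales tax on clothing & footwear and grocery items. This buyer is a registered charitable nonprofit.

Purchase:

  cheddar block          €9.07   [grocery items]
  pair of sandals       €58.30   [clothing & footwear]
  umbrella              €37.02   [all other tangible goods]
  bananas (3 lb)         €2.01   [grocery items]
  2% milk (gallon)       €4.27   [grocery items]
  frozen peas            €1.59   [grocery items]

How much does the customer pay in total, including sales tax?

Cheddar block €9.07: grocery items, buyer-exempt → 0% → €0.00
Pair of sandals €58.30: clothing & footwear, buyer-exempt → 0% → €0.00
Umbrella €37.02: all other tangible goods → 7.25% → €2.68395
Bananas (3 lb) €2.01: grocery items, buyer-exempt → 0% → €0.00
2% milk (gallon) €4.27: grocery items, buyer-exempt → 0% → €0.00
Frozen peas €1.59: grocery items, buyer-exempt → 0% → €0.00
Subtotal = €112.26; unrounded tax = €2.68395 → €2.68; total due = €114.94

€114.94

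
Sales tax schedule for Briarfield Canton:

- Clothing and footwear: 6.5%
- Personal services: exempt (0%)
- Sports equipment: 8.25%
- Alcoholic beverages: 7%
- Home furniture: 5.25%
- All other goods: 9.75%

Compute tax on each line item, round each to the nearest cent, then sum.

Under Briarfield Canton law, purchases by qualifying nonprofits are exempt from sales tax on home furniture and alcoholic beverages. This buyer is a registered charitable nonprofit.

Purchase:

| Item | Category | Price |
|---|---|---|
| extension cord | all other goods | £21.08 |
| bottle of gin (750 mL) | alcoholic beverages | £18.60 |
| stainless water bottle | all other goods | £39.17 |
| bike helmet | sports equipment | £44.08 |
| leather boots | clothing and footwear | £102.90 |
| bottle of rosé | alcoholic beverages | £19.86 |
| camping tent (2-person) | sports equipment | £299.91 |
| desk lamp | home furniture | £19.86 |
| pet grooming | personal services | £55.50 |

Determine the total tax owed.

£40.95

Extension cord £21.08: all other goods → 9.75% → £2.06
Bottle of gin (750 mL) £18.60: alcoholic beverages, buyer-exempt → 0% → £0.00
Stainless water bottle £39.17: all other goods → 9.75% → £3.82
Bike helmet £44.08: sports equipment → 8.25% → £3.64
Leather boots £102.90: clothing and footwear → 6.5% → £6.69
Bottle of rosé £19.86: alcoholic beverages, buyer-exempt → 0% → £0.00
Camping tent (2-person) £299.91: sports equipment → 8.25% → £24.74
Desk lamp £19.86: home furniture, buyer-exempt → 0% → £0.00
Pet grooming £55.50: personal services → 0% → £0.00
Total tax = £2.06 + £3.82 + £3.64 + £6.69 + £24.74 = £40.95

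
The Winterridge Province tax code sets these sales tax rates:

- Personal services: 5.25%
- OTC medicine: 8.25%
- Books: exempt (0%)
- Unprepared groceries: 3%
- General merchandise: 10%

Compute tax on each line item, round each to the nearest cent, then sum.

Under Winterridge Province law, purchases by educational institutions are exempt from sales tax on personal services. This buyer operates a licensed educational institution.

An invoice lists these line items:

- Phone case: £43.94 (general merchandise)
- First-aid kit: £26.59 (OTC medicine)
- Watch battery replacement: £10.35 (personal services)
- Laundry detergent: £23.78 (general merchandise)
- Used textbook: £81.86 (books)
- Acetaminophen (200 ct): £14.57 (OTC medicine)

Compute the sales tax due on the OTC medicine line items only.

First-aid kit £26.59: OTC medicine → 8.25% → £2.19
Acetaminophen (200 ct) £14.57: OTC medicine → 8.25% → £1.20
Tax on OTC medicine = £2.19 + £1.20 = £3.39

£3.39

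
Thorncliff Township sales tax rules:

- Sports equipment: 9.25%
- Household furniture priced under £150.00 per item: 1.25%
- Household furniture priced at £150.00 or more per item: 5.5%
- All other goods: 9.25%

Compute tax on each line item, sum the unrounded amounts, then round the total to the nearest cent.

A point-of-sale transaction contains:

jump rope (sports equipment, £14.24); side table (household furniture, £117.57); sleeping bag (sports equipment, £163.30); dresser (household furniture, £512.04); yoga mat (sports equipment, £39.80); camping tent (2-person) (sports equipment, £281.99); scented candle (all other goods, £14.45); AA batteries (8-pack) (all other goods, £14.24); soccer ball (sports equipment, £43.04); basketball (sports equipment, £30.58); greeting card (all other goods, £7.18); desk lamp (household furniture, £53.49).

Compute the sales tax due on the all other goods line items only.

£3.32

Scented candle £14.45: all other goods → 9.25% → £1.336625
AA batteries (8-pack) £14.24: all other goods → 9.25% → £1.3172
Greeting card £7.18: all other goods → 9.25% → £0.66415
Tax on all other goods: unrounded sum = £3.317975 → £3.32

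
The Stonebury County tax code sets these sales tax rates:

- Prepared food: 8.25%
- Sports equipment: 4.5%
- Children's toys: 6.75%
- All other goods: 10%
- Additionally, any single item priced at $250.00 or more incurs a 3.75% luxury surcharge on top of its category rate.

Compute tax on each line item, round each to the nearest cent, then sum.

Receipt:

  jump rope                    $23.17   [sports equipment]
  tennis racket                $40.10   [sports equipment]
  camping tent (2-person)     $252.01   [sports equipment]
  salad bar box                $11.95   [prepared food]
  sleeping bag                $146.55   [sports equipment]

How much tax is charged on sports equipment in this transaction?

Jump rope $23.17: sports equipment → 4.5% → $1.04
Tennis racket $40.10: sports equipment → 4.5% → $1.80
Camping tent (2-person) $252.01: sports equipment → 4.5% + 3.75% surcharge = 8.25% → $20.79
Sleeping bag $146.55: sports equipment → 4.5% → $6.59
Tax on sports equipment = $1.04 + $1.80 + $20.79 + $6.59 = $30.22

$30.22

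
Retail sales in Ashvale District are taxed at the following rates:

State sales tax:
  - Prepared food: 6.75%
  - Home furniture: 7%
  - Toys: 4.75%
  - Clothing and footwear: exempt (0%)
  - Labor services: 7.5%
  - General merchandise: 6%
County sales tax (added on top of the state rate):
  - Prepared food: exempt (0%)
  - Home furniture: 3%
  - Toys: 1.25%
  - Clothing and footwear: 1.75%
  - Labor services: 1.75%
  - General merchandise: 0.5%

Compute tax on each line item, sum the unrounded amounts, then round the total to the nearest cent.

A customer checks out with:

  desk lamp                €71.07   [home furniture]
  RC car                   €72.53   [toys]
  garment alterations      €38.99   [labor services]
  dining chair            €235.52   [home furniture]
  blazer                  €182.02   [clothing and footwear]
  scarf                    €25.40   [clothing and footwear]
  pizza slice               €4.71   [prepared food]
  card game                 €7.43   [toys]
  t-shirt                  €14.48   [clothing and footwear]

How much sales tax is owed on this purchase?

€43.26

Desk lamp €71.07: home furniture → 7% + 3% county = 10% → €7.107
RC car €72.53: toys → 4.75% + 1.25% county = 6% → €4.3518
Garment alterations €38.99: labor services → 7.5% + 1.75% county = 9.25% → €3.606575
Dining chair €235.52: home furniture → 7% + 3% county = 10% → €23.552
Blazer €182.02: clothing and footwear → 0% + 1.75% county = 1.75% → €3.18535
Scarf €25.40: clothing and footwear → 0% + 1.75% county = 1.75% → €0.4445
Pizza slice €4.71: prepared food → 6.75% + 0% county = 6.75% → €0.317925
Card game €7.43: toys → 4.75% + 1.25% county = 6% → €0.4458
T-shirt €14.48: clothing and footwear → 0% + 1.75% county = 1.75% → €0.2534
Unrounded tax sum = €43.26435 → €43.26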